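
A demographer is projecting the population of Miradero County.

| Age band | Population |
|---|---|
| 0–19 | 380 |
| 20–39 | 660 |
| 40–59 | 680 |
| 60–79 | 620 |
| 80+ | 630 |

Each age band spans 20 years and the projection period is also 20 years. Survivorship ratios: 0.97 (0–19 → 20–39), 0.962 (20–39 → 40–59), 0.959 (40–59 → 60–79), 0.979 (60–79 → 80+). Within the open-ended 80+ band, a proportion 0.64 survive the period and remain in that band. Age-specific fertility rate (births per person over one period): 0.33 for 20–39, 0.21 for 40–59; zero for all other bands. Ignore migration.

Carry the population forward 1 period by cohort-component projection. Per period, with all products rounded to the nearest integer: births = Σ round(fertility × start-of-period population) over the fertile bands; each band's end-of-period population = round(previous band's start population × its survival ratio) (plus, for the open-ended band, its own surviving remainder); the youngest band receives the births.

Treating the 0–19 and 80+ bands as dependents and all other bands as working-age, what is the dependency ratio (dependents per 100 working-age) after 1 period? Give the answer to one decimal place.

[period 1]
Births: 660 * 0.33 = 218  |  680 * 0.21 = 143 — total 361
20–39: 380 * 0.97 = 369
40–59: 660 * 0.962 = 635
60–79: 680 * 0.959 = 652
80+: 620 * 0.979 + 630 * 0.64 = 607 + 403 = 1010
Population now: 0–19=361, 20–39=369, 40–59=635, 60–79=652, 80+=1010
Dependents (band 0–19 + band 80+) = 361 + 1010 = 1371; working-age = 1656; ratio = 1371/1656 × 100 = 82.8

82.8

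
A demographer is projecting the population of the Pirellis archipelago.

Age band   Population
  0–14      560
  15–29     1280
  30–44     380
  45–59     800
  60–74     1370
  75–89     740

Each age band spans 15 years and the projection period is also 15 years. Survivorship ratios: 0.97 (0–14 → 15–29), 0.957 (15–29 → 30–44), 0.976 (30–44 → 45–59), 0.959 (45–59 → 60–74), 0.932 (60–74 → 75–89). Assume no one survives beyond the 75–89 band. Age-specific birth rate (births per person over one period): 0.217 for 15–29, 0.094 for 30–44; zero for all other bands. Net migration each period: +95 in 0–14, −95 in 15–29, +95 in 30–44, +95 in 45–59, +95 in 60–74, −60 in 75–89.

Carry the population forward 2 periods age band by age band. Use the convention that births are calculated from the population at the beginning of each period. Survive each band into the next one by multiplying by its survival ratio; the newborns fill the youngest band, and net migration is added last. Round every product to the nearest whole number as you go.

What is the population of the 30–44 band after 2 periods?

After projecting period 1:
Births: 1280 × 0.217 = 278, 380 × 0.094 = 36 ⇒ total 314
15–29: 560 × 0.97 = 543
30–44: 1280 × 0.957 = 1225
45–59: 380 × 0.976 = 371
60–74: 800 × 0.959 = 767
75–89: 1370 × 0.932 = 1277
Net migration: 0–14 + 95 → 409; 15–29 − 95 → 448; 30–44 + 95 → 1320; 45–59 + 95 → 466; 60–74 + 95 → 862; 75–89 − 60 → 1217
Giving 409 / 448 / 1320 / 466 / 862 / 1217.
After projecting period 2:
Births: 448 × 0.217 = 97, 1320 × 0.094 = 124 ⇒ total 221
15–29: 409 × 0.97 = 397
30–44: 448 × 0.957 = 429
45–59: 1320 × 0.976 = 1288
60–74: 466 × 0.959 = 447
75–89: 862 × 0.932 = 803
Net migration: 0–14 + 95 → 316; 15–29 − 95 → 302; 30–44 + 95 → 524; 45–59 + 95 → 1383; 60–74 + 95 → 542; 75–89 − 60 → 743
Giving 316 / 302 / 524 / 1383 / 542 / 743.

524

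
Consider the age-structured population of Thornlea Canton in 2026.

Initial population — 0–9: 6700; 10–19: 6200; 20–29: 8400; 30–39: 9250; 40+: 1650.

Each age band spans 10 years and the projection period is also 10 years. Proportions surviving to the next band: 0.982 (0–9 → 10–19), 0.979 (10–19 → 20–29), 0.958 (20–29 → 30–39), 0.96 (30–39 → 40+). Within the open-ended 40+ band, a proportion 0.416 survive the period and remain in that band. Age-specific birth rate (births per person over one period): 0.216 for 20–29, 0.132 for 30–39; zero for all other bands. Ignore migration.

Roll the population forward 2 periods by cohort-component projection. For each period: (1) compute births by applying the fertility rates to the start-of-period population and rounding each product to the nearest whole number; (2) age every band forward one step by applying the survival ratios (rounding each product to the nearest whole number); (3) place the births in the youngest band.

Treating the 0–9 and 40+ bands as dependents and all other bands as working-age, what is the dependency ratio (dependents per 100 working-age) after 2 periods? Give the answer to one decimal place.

92.4

Call the groups 1 to 5, youngest first.
— Period 1 —
Births: 8400 × 0.216 = 1814 ; 9250 × 0.132 = 1221 — total 3035
Group 2: 6700 × 0.982 = 6579
Group 3: 6200 × 0.979 = 6070
Group 4: 8400 × 0.958 = 8047
Group 5: 9250 × 0.96 + 1650 × 0.416 = 8880 + 686 = 9566
Population now: 0–9=3035, 10–19=6579, 20–29=6070, 30–39=8047, 40+=9566
— Period 2 —
Births: 6070 × 0.216 = 1311 ; 8047 × 0.132 = 1062 — total 2373
Group 2: 3035 × 0.982 = 2980
Group 3: 6579 × 0.979 = 6441
Group 4: 6070 × 0.958 = 5815
Group 5: 8047 × 0.96 + 9566 × 0.416 = 7725 + 3979 = 11704
Population now: 0–9=2373, 10–19=2980, 20–29=6441, 30–39=5815, 40+=11704
Dependents (band 0–9 + band 40+) = 2373 + 11704 = 14077; working-age = 15236; ratio = 14077/15236 × 100 = 92.4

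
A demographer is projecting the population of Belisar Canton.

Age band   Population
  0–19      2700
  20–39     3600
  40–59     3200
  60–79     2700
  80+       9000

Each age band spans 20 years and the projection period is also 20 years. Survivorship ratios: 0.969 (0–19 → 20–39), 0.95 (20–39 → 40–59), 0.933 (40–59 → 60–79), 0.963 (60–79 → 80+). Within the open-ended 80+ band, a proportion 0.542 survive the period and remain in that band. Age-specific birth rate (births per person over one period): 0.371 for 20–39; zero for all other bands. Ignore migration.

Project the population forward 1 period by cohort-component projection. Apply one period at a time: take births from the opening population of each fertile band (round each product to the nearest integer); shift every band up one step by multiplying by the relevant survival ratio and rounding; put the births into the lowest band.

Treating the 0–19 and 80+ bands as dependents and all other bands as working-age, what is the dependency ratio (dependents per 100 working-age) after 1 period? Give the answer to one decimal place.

97.7

After projecting period 1:
Births: 3600 × 0.371 = 1336
20–39: 2700 × 0.969 = 2616
40–59: 3600 × 0.95 = 3420
60–79: 3200 × 0.933 = 2986
80+: 2700 × 0.963 + 9000 × 0.542 = 2600 + 4878 = 7478
→ [1336, 2616, 3420, 2986, 7478]
Dependents (band 0–19 + band 80+) = 1336 + 7478 = 8814; working-age = 9022; ratio = 8814/9022 × 100 = 97.7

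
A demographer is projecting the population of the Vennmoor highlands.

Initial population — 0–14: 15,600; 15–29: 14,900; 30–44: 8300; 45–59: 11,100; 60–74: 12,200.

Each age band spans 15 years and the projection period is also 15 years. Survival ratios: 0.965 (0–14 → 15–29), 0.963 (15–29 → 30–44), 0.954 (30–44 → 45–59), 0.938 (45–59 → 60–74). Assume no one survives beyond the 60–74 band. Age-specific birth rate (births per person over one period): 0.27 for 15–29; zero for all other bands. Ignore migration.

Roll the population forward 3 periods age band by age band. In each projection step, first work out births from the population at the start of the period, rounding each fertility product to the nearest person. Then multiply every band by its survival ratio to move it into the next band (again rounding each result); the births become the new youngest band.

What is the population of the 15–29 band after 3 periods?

3923

Period 1:
Births: 14900 × 0.27 = 4023
15–29: 15600 × 0.965 = 15054
30–44: 14900 × 0.963 = 14349
45–59: 8300 × 0.954 = 7918
60–74: 11100 × 0.938 = 10412
→ [4023, 15054, 14349, 7918, 10412]
Period 2:
Births: 15054 × 0.27 = 4065
15–29: 4023 × 0.965 = 3882
30–44: 15054 × 0.963 = 14497
45–59: 14349 × 0.954 = 13689
60–74: 7918 × 0.938 = 7427
→ [4065, 3882, 14497, 13689, 7427]
Period 3:
Births: 3882 × 0.27 = 1048
15–29: 4065 × 0.965 = 3923
30–44: 3882 × 0.963 = 3738
45–59: 14497 × 0.954 = 13830
60–74: 13689 × 0.938 = 12840
→ [1048, 3923, 3738, 13830, 12840]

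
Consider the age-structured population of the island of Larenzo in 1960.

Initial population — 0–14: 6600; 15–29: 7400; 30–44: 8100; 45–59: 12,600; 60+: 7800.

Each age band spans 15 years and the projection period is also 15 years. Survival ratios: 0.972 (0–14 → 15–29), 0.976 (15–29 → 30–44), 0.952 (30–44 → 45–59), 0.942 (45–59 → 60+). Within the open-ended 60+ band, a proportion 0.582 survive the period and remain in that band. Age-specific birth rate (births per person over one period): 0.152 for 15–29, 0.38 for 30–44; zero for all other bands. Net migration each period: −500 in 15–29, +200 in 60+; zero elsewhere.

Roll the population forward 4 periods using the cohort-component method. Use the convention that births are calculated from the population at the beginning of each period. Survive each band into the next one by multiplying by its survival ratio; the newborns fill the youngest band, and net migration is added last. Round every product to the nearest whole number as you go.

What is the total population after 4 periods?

Numbering the groups 1..5 from youngest to oldest:
Period 1.
Births: 7400 × 0.152 = 1125 ; 8100 × 0.38 = 3078 → total 4203
Group 2: 6600 × 0.972 = 6415
Group 3: 7400 × 0.976 = 7222
Group 4: 8100 × 0.952 = 7711
Group 5: 12600 × 0.942 + 7800 × 0.582 = 11869 + 4540 = 16409
Net migration: Group 2 − 500 → 5915; Group 5 + 200 → 16609
→ [4203, 5915, 7222, 7711, 16609]
Period 2.
Births: 5915 × 0.152 = 899 ; 7222 × 0.38 = 2744 → total 3643
Group 2: 4203 × 0.972 = 4085
Group 3: 5915 × 0.976 = 5773
Group 4: 7222 × 0.952 = 6875
Group 5: 7711 × 0.942 + 16609 × 0.582 = 7264 + 9666 = 16930
Net migration: Group 2 − 500 → 3585; Group 5 + 200 → 17130
→ [3643, 3585, 5773, 6875, 17130]
Period 3.
Births: 3585 × 0.152 = 545 ; 5773 × 0.38 = 2194 → total 2739
Group 2: 3643 × 0.972 = 3541
Group 3: 3585 × 0.976 = 3499
Group 4: 5773 × 0.952 = 5496
Group 5: 6875 × 0.942 + 17130 × 0.582 = 6476 + 9970 = 16446
Net migration: Group 2 − 500 → 3041; Group 5 + 200 → 16646
→ [2739, 3041, 3499, 5496, 16646]
Period 4.
Births: 3041 × 0.152 = 462 ; 3499 × 0.38 = 1330 → total 1792
Group 2: 2739 × 0.972 = 2662
Group 3: 3041 × 0.976 = 2968
Group 4: 3499 × 0.952 = 3331
Group 5: 5496 × 0.942 + 16646 × 0.582 = 5177 + 9688 = 14865
Net migration: Group 2 − 500 → 2162; Group 5 + 200 → 15065
→ [1792, 2162, 2968, 3331, 15065]
Total after period 4: 1792 + 2162 + 2968 + 3331 + 15065 = 25318

25318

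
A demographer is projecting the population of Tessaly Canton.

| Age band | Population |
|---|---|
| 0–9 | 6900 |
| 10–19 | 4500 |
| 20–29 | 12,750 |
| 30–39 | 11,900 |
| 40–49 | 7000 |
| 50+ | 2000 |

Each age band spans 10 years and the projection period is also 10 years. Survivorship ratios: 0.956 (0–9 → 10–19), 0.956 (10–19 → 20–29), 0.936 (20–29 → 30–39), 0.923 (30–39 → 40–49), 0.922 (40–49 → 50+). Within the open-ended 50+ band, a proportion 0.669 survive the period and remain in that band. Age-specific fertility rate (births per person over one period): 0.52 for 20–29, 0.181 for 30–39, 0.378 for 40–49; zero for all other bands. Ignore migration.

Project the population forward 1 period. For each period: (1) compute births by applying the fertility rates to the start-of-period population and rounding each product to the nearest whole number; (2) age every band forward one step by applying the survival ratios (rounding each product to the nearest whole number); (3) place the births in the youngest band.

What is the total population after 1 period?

Let group 1 be 0–9 through group 6 = 50+.
— Period 1 —
Births: 12750 × 0.52 = 6630  |  11900 × 0.181 = 2154  |  7000 × 0.378 = 2646 → 11430
Group 2: 6900 × 0.956 = 6596
Group 3: 4500 × 0.956 = 4302
Group 4: 12750 × 0.936 = 11934
Group 5: 11900 × 0.923 = 10984
Group 6: 7000 × 0.922 + 2000 × 0.669 = 6454 + 1338 = 7792
Population now: 0–9=11430, 10–19=6596, 20–29=4302, 30–39=11934, 40–49=10984, 50+=7792
Total after period 1: 11430 + 6596 + 4302 + 11934 + 10984 + 7792 = 53038

53038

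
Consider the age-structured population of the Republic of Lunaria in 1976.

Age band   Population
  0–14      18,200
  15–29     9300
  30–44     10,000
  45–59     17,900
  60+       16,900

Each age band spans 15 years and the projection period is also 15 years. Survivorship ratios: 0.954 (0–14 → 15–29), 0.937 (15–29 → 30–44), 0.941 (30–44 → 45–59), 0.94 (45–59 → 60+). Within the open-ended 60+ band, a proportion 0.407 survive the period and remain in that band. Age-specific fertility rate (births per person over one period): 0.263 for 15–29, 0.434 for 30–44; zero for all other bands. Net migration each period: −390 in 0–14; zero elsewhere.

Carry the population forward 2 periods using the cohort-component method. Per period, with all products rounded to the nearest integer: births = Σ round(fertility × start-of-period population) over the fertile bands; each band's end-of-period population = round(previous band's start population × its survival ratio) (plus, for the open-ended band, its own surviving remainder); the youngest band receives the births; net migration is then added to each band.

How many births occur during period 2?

8348

Let band 1 be 0–14 through band 5 = 60+.
[period 1]
Births: 9300 * 0.263 = 2446  |  10000 * 0.434 = 4340 → 6786
Band 2: 18200 * 0.954 = 17363
Band 3: 9300 * 0.937 = 8714
Band 4: 10000 * 0.941 = 9410
Band 5: 17900 * 0.94 + 16900 * 0.407 = 16826 + 6878 = 23704
Net migration: Band 1 − 390 → 6396
End of period: [6396, 17363, 8714, 9410, 23704]
[period 2]
Births: 17363 * 0.263 = 4566  |  8714 * 0.434 = 3782 → 8348
Band 2: 6396 * 0.954 = 6102
Band 3: 17363 * 0.937 = 16269
Band 4: 8714 * 0.941 = 8200
Band 5: 9410 * 0.94 + 23704 * 0.407 = 8845 + 9648 = 18493
Net migration: Band 1 − 390 → 7958
End of period: [7958, 6102, 16269, 8200, 18493]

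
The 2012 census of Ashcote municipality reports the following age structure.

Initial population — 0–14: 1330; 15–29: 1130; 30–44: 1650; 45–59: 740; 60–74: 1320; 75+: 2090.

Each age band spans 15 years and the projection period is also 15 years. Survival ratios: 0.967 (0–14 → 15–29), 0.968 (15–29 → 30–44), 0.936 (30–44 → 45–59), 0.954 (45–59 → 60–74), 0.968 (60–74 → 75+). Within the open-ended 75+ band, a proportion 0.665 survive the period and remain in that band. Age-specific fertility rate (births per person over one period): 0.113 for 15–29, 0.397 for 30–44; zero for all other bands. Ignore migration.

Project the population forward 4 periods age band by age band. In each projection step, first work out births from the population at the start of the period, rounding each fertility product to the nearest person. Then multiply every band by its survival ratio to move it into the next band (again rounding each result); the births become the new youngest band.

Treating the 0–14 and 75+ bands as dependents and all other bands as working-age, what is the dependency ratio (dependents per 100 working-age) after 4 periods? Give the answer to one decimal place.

Let group 1 be 0–14 through group 6 = 75+.
Period 1:
Births: 1130 × 0.113 = 128 ; 1650 × 0.397 = 655 — total 783
Group 2: 1330 × 0.967 = 1286
Group 3: 1130 × 0.968 = 1094
Group 4: 1650 × 0.936 = 1544
Group 5: 740 × 0.954 = 706
Group 6: 1320 × 0.968 + 2090 × 0.665 = 1278 + 1390 = 2668
End of period: [783, 1286, 1094, 1544, 706, 2668]
Period 2:
Births: 1286 × 0.113 = 145 ; 1094 × 0.397 = 434 — total 579
Group 2: 783 × 0.967 = 757
Group 3: 1286 × 0.968 = 1245
Group 4: 1094 × 0.936 = 1024
Group 5: 1544 × 0.954 = 1473
Group 6: 706 × 0.968 + 2668 × 0.665 = 683 + 1774 = 2457
End of period: [579, 757, 1245, 1024, 1473, 2457]
Period 3:
Births: 757 × 0.113 = 86 ; 1245 × 0.397 = 494 — total 580
Group 2: 579 × 0.967 = 560
Group 3: 757 × 0.968 = 733
Group 4: 1245 × 0.936 = 1165
Group 5: 1024 × 0.954 = 977
Group 6: 1473 × 0.968 + 2457 × 0.665 = 1426 + 1634 = 3060
End of period: [580, 560, 733, 1165, 977, 3060]
Period 4:
Births: 560 × 0.113 = 63 ; 733 × 0.397 = 291 — total 354
Group 2: 580 × 0.967 = 561
Group 3: 560 × 0.968 = 542
Group 4: 733 × 0.936 = 686
Group 5: 1165 × 0.954 = 1111
Group 6: 977 × 0.968 + 3060 × 0.665 = 946 + 2035 = 2981
End of period: [354, 561, 542, 686, 1111, 2981]
Dependents (band 0–14 + band 75+) = 354 + 2981 = 3335; working-age = 2900; ratio = 3335/2900 × 100 = 115.0

115.0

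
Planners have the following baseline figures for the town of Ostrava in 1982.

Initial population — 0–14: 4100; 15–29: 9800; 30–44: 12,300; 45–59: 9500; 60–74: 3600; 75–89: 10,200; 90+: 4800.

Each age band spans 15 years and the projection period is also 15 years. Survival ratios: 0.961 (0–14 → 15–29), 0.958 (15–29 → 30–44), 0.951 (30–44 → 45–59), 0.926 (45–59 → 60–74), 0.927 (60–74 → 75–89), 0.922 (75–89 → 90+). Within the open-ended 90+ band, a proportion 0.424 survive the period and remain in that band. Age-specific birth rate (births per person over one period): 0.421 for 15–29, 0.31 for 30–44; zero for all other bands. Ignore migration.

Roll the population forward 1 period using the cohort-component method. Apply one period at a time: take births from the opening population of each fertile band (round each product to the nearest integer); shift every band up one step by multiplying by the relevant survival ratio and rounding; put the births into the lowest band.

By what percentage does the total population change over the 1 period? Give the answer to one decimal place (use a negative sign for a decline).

[period 1]
Births: 9800 * 0.421 = 4126  |  12300 * 0.31 = 3813 → total 7939
15–29: 4100 * 0.961 = 3940
30–44: 9800 * 0.958 = 9388
45–59: 12300 * 0.951 = 11697
60–74: 9500 * 0.926 = 8797
75–89: 3600 * 0.927 = 3337
90+: 10200 * 0.922 + 4800 * 0.424 = 9404 + 2035 = 11439
Giving 7939 / 3940 / 9388 / 11697 / 8797 / 3337 / 11439.
Total: 54300 → 56537; change = 2237; percentage change = 4.1%

4.1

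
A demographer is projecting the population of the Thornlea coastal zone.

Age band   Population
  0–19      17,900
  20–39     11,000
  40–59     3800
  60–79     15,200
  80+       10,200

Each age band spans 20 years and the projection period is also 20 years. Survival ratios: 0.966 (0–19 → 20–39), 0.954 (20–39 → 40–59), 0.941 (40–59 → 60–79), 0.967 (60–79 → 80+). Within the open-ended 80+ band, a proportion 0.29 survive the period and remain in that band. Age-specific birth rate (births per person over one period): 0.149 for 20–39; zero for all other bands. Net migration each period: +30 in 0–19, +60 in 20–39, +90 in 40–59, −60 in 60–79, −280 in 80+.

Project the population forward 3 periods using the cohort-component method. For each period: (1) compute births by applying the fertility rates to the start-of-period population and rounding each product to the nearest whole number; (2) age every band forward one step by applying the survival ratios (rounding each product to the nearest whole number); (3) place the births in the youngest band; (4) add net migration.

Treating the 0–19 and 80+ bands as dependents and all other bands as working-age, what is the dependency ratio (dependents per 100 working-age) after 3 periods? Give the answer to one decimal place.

60.1

Period 1.
Births: 11000 * 0.149 = 1639
20–39: 17900 * 0.966 = 17291
40–59: 11000 * 0.954 = 10494
60–79: 3800 * 0.941 = 3576
80+: 15200 * 0.967 + 10200 * 0.29 = 14698 + 2958 = 17656
Net migration: 0–19 + 30 → 1669; 20–39 + 60 → 17351; 40–59 + 90 → 10584; 60–79 − 60 → 3516; 80+ − 280 → 17376
→ [1669, 17351, 10584, 3516, 17376]
Period 2.
Births: 17351 * 0.149 = 2585
20–39: 1669 * 0.966 = 1612
40–59: 17351 * 0.954 = 16553
60–79: 10584 * 0.941 = 9960
80+: 3516 * 0.967 + 17376 * 0.29 = 3400 + 5039 = 8439
Net migration: 0–19 + 30 → 2615; 20–39 + 60 → 1672; 40–59 + 90 → 16643; 60–79 − 60 → 9900; 80+ − 280 → 8159
→ [2615, 1672, 16643, 9900, 8159]
Period 3.
Births: 1672 * 0.149 = 249
20–39: 2615 * 0.966 = 2526
40–59: 1672 * 0.954 = 1595
60–79: 16643 * 0.941 = 15661
80+: 9900 * 0.967 + 8159 * 0.29 = 9573 + 2366 = 11939
Net migration: 0–19 + 30 → 279; 20–39 + 60 → 2586; 40–59 + 90 → 1685; 60–79 − 60 → 15601; 80+ − 280 → 11659
→ [279, 2586, 1685, 15601, 11659]
Dependents (band 0–19 + band 80+) = 279 + 11659 = 11938; working-age = 19872; ratio = 11938/19872 × 100 = 60.1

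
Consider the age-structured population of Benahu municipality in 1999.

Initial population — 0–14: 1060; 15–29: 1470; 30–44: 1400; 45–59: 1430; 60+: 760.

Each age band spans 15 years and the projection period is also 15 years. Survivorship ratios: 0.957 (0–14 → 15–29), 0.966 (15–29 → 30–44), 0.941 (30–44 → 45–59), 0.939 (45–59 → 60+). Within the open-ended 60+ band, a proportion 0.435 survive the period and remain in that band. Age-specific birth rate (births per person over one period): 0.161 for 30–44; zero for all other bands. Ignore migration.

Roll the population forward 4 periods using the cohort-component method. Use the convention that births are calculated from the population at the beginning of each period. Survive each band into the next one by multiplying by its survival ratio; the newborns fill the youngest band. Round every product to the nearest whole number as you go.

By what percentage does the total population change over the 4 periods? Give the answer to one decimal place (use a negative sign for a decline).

Period 1:
Births: 1400 × 0.161 = 225
15–29: 1060 × 0.957 = 1014
30–44: 1470 × 0.966 = 1420
45–59: 1400 × 0.941 = 1317
60+: 1430 × 0.939 + 760 × 0.435 = 1343 + 331 = 1674
End of period: [225, 1014, 1420, 1317, 1674]
Period 2:
Births: 1420 × 0.161 = 229
15–29: 225 × 0.957 = 215
30–44: 1014 × 0.966 = 980
45–59: 1420 × 0.941 = 1336
60+: 1317 × 0.939 + 1674 × 0.435 = 1237 + 728 = 1965
End of period: [229, 215, 980, 1336, 1965]
Period 3:
Births: 980 × 0.161 = 158
15–29: 229 × 0.957 = 219
30–44: 215 × 0.966 = 208
45–59: 980 × 0.941 = 922
60+: 1336 × 0.939 + 1965 × 0.435 = 1255 + 855 = 2110
End of period: [158, 219, 208, 922, 2110]
Period 4:
Births: 208 × 0.161 = 33
15–29: 158 × 0.957 = 151
30–44: 219 × 0.966 = 212
45–59: 208 × 0.941 = 196
60+: 922 × 0.939 + 2110 × 0.435 = 866 + 918 = 1784
End of period: [33, 151, 212, 196, 1784]
Total: 6120 → 2376; change = -3744; percentage change = -61.2%

-61.2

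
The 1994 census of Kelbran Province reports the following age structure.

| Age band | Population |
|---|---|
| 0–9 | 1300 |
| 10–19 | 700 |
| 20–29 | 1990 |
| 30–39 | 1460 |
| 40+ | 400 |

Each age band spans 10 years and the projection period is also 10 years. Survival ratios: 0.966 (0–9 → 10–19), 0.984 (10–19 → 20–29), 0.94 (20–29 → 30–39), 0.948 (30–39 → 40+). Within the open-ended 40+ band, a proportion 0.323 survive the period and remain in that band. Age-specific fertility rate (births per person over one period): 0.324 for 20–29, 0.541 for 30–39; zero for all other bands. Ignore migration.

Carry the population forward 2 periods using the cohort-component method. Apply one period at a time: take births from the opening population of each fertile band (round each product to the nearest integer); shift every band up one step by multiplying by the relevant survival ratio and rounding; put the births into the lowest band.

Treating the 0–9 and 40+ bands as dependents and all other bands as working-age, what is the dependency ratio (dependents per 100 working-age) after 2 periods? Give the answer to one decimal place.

Period 1:
Births: 1990 × 0.324 = 645  |  1460 × 0.541 = 790 → 1435
10–19: 1300 × 0.966 = 1256
20–29: 700 × 0.984 = 689
30–39: 1990 × 0.94 = 1871
40+: 1460 × 0.948 + 400 × 0.323 = 1384 + 129 = 1513
Giving 1435 / 1256 / 689 / 1871 / 1513.
Period 2:
Births: 689 × 0.324 = 223  |  1871 × 0.541 = 1012 → 1235
10–19: 1435 × 0.966 = 1386
20–29: 1256 × 0.984 = 1236
30–39: 689 × 0.94 = 648
40+: 1871 × 0.948 + 1513 × 0.323 = 1774 + 489 = 2263
Giving 1235 / 1386 / 1236 / 648 / 2263.
Dependents (band 0–9 + band 40+) = 1235 + 2263 = 3498; working-age = 3270; ratio = 3498/3270 × 100 = 107.0

107.0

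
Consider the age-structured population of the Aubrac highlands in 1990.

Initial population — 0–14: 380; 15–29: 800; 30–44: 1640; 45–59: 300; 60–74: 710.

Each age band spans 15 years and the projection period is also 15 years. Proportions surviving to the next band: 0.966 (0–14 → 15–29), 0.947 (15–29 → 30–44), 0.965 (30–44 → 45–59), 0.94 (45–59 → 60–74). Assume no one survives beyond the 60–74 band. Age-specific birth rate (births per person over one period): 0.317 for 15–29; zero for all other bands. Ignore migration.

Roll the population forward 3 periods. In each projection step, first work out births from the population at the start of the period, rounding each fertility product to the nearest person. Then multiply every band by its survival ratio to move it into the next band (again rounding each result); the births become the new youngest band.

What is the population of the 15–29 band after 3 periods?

Numbering the groups 1..5 from youngest to oldest:
After projecting period 1:
Births: 800 × 0.317 = 254
Group 2: 380 × 0.966 = 367
Group 3: 800 × 0.947 = 758
Group 4: 1640 × 0.965 = 1583
Group 5: 300 × 0.94 = 282
Giving 254 / 367 / 758 / 1583 / 282.
After projecting period 2:
Births: 367 × 0.317 = 116
Group 2: 254 × 0.966 = 245
Group 3: 367 × 0.947 = 348
Group 4: 758 × 0.965 = 731
Group 5: 1583 × 0.94 = 1488
Giving 116 / 245 / 348 / 731 / 1488.
After projecting period 3:
Births: 245 × 0.317 = 78
Group 2: 116 × 0.966 = 112
Group 3: 245 × 0.947 = 232
Group 4: 348 × 0.965 = 336
Group 5: 731 × 0.94 = 687
Giving 78 / 112 / 232 / 336 / 687.

112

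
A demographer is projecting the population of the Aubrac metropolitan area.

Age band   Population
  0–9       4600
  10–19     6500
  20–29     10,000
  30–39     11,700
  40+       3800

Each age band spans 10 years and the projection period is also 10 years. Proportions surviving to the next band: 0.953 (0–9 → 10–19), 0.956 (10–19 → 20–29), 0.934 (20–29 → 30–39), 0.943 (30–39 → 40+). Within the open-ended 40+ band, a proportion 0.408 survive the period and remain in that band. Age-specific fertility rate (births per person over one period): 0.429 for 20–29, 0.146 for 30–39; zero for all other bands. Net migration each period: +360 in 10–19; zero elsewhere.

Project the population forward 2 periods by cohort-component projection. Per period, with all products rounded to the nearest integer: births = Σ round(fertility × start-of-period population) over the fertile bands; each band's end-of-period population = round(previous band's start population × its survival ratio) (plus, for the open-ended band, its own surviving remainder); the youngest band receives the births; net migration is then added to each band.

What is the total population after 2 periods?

After projecting period 1:
Births: 10000 × 0.429 = 4290 ; 11700 × 0.146 = 1708 — total 5998
10–19: 4600 × 0.953 = 4384
20–29: 6500 × 0.956 = 6214
30–39: 10000 × 0.934 = 9340
40+: 11700 × 0.943 + 3800 × 0.408 = 11033 + 1550 = 12583
Net migration: 10–19 + 360 → 4744
Giving 5998 / 4744 / 6214 / 9340 / 12583.
After projecting period 2:
Births: 6214 × 0.429 = 2666 ; 9340 × 0.146 = 1364 — total 4030
10–19: 5998 × 0.953 = 5716
20–29: 4744 × 0.956 = 4535
30–39: 6214 × 0.934 = 5804
40+: 9340 × 0.943 + 12583 × 0.408 = 8808 + 5134 = 13942
Net migration: 10–19 + 360 → 6076
Giving 4030 / 6076 / 4535 / 5804 / 13942.
Total after period 2: 4030 + 6076 + 4535 + 5804 + 13942 = 34387

34387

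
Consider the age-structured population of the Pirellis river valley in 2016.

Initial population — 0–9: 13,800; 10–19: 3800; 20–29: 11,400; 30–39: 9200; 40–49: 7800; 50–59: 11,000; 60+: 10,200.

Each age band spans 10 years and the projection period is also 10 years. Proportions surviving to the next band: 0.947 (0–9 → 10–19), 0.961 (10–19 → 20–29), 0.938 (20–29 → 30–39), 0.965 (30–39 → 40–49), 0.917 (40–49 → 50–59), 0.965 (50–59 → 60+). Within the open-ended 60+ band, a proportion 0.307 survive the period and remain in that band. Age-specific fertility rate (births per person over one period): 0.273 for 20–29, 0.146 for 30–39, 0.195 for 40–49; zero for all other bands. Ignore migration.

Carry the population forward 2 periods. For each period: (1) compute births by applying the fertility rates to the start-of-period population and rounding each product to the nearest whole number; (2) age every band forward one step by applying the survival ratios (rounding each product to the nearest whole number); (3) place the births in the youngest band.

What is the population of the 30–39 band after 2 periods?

[period 1]
Births: 11400 * 0.273 = 3112  |  9200 * 0.146 = 1343  |  7800 * 0.195 = 1521 → 5976
10–19: 13800 * 0.947 = 13069
20–29: 3800 * 0.961 = 3652
30–39: 11400 * 0.938 = 10693
40–49: 9200 * 0.965 = 8878
50–59: 7800 * 0.917 = 7153
60+: 11000 * 0.965 + 10200 * 0.307 = 10615 + 3131 = 13746
Population now: 0–9=5976, 10–19=13069, 20–29=3652, 30–39=10693, 40–49=8878, 50–59=7153, 60+=13746
[period 2]
Births: 3652 * 0.273 = 997  |  10693 * 0.146 = 1561  |  8878 * 0.195 = 1731 → 4289
10–19: 5976 * 0.947 = 5659
20–29: 13069 * 0.961 = 12559
30–39: 3652 * 0.938 = 3426
40–49: 10693 * 0.965 = 10319
50–59: 8878 * 0.917 = 8141
60+: 7153 * 0.965 + 13746 * 0.307 = 6903 + 4220 = 11123
Population now: 0–9=4289, 10–19=5659, 20–29=12559, 30–39=3426, 40–49=10319, 50–59=8141, 60+=11123

3426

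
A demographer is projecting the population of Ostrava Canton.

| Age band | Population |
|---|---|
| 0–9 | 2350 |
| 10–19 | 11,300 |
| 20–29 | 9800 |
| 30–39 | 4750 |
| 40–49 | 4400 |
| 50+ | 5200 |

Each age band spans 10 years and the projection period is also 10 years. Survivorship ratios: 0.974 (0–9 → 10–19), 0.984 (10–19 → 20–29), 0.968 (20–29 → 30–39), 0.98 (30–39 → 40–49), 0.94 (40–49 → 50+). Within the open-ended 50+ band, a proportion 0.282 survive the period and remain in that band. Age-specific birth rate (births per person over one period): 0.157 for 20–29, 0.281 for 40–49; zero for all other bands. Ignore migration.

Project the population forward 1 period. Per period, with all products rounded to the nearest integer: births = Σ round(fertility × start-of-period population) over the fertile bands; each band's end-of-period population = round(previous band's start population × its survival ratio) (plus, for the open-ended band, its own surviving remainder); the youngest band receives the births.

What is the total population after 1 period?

35926

— Period 1 —
Births: 9800 * 0.157 = 1539, 4400 * 0.281 = 1236 ⇒ total 2775
10–19: 2350 * 0.974 = 2289
20–29: 11300 * 0.984 = 11119
30–39: 9800 * 0.968 = 9486
40–49: 4750 * 0.98 = 4655
50+: 4400 * 0.94 + 5200 * 0.282 = 4136 + 1466 = 5602
Giving 2775 / 2289 / 11119 / 9486 / 4655 / 5602.
Total after period 1: 2775 + 2289 + 11119 + 9486 + 4655 + 5602 = 35926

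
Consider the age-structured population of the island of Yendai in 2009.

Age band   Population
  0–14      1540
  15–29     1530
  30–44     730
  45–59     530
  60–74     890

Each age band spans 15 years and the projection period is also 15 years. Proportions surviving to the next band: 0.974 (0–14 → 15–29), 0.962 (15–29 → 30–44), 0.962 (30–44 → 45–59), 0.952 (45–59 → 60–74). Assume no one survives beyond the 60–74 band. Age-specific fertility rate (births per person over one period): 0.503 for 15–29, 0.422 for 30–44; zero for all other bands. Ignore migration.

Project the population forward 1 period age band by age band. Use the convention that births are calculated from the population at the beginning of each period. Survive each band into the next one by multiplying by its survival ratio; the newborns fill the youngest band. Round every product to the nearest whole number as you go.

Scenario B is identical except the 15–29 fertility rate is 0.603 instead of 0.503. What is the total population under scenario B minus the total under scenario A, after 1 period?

153

Numbering the bands 1..5 from youngest to oldest:
After projecting period 1:
Births: 1530 × 0.503 = 770  |  730 × 0.422 = 308 → total 1078
Band 2: 1540 × 0.974 = 1500
Band 3: 1530 × 0.962 = 1472
Band 4: 730 × 0.962 = 702
Band 5: 530 × 0.952 = 505
Population now: 0–14=1078, 15–29=1500, 30–44=1472, 45–59=702, 60–74=505
Scenario A total after 1 period: 5257
Scenario B projection —
After projecting period 1:
Births: 1530 × 0.603 = 923  |  730 × 0.422 = 308 → total 1231
Band 2: 1540 × 0.974 = 1500
Band 3: 1530 × 0.962 = 1472
Band 4: 730 × 0.962 = 702
Band 5: 530 × 0.952 = 505
Population now: 0–14=1231, 15–29=1500, 30–44=1472, 45–59=702, 60–74=505
Scenario B total after 1 period: 5410
Difference B − A = 5410 − 5257 = 153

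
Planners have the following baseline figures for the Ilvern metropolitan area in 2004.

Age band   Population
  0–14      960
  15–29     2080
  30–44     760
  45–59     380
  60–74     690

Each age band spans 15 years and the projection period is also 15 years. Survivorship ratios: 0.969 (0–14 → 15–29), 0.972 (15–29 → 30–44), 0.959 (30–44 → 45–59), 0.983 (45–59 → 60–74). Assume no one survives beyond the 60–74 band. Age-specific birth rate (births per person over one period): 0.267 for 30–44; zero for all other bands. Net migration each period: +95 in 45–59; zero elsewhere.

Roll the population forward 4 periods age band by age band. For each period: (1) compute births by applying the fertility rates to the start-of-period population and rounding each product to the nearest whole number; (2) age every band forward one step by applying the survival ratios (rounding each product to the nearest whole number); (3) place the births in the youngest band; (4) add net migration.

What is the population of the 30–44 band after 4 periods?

Call the groups 1 to 5, youngest first.
After projecting period 1:
Births: 760 * 0.267 = 203
Group 2: 960 * 0.969 = 930
Group 3: 2080 * 0.972 = 2022
Group 4: 760 * 0.959 = 729
Group 5: 380 * 0.983 = 374
Net migration: Group 4 + 95 → 824
Giving 203 / 930 / 2022 / 824 / 374.
After projecting period 2:
Births: 2022 * 0.267 = 540
Group 2: 203 * 0.969 = 197
Group 3: 930 * 0.972 = 904
Group 4: 2022 * 0.959 = 1939
Group 5: 824 * 0.983 = 810
Net migration: Group 4 + 95 → 2034
Giving 540 / 197 / 904 / 2034 / 810.
After projecting period 3:
Births: 904 * 0.267 = 241
Group 2: 540 * 0.969 = 523
Group 3: 197 * 0.972 = 191
Group 4: 904 * 0.959 = 867
Group 5: 2034 * 0.983 = 1999
Net migration: Group 4 + 95 → 962
Giving 241 / 523 / 191 / 962 / 1999.
After projecting period 4:
Births: 191 * 0.267 = 51
Group 2: 241 * 0.969 = 234
Group 3: 523 * 0.972 = 508
Group 4: 191 * 0.959 = 183
Group 5: 962 * 0.983 = 946
Net migration: Group 4 + 95 → 278
Giving 51 / 234 / 508 / 278 / 946.

508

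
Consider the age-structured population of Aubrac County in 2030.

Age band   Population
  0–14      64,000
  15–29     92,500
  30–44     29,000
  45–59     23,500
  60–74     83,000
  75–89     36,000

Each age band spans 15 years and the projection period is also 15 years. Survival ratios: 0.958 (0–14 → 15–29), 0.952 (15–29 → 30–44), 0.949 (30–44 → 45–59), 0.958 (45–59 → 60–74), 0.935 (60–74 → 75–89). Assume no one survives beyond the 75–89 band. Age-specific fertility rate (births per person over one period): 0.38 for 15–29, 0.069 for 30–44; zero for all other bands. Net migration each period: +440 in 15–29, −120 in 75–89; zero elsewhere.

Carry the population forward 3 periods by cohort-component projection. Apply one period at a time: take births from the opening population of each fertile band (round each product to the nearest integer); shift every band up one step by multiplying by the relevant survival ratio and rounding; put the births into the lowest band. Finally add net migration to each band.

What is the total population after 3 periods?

Period 1.
Births: 92500 × 0.38 = 35150 ; 29000 × 0.069 = 2001 → 37151
15–29: 64000 × 0.958 = 61312
30–44: 92500 × 0.952 = 88060
45–59: 29000 × 0.949 = 27521
60–74: 23500 × 0.958 = 22513
75–89: 83000 × 0.935 = 77605
Net migration: 15–29 + 440 → 61752; 75–89 − 120 → 77485
→ [37151, 61752, 88060, 27521, 22513, 77485]
Period 2.
Births: 61752 × 0.38 = 23466 ; 88060 × 0.069 = 6076 → 29542
15–29: 37151 × 0.958 = 35591
30–44: 61752 × 0.952 = 58788
45–59: 88060 × 0.949 = 83569
60–74: 27521 × 0.958 = 26365
75–89: 22513 × 0.935 = 21050
Net migration: 15–29 + 440 → 36031; 75–89 − 120 → 20930
→ [29542, 36031, 58788, 83569, 26365, 20930]
Period 3.
Births: 36031 × 0.38 = 13692 ; 58788 × 0.069 = 4056 → 17748
15–29: 29542 × 0.958 = 28301
30–44: 36031 × 0.952 = 34302
45–59: 58788 × 0.949 = 55790
60–74: 83569 × 0.958 = 80059
75–89: 26365 × 0.935 = 24651
Net migration: 15–29 + 440 → 28741; 75–89 − 120 → 24531
→ [17748, 28741, 34302, 55790, 80059, 24531]
Total after period 3: 17748 + 28741 + 34302 + 55790 + 80059 + 24531 = 241171

241171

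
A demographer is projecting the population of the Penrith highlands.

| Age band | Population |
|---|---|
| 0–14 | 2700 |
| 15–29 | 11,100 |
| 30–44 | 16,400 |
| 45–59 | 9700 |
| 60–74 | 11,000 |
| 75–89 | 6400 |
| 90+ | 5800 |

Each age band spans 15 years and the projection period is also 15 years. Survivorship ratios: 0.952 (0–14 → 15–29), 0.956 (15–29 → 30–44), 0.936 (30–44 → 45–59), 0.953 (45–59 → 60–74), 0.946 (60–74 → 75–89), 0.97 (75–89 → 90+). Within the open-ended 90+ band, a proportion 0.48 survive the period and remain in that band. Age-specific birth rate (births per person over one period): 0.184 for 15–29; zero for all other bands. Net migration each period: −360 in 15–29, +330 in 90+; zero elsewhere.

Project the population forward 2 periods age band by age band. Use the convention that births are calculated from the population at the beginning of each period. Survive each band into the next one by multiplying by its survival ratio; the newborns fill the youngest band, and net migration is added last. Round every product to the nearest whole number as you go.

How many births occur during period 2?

407

Numbering the bands 1..7 from youngest to oldest:
After projecting period 1:
Births: 11100 × 0.184 = 2042
Band 2: 2700 × 0.952 = 2570
Band 3: 11100 × 0.956 = 10612
Band 4: 16400 × 0.936 = 15350
Band 5: 9700 × 0.953 = 9244
Band 6: 11000 × 0.946 = 10406
Band 7: 6400 × 0.97 + 5800 × 0.48 = 6208 + 2784 = 8992
Net migration: Band 2 − 360 → 2210; Band 7 + 330 → 9322
Population now: 0–14=2042, 15–29=2210, 30–44=10612, 45–59=15350, 60–74=9244, 75–89=10406, 90+=9322
After projecting period 2:
Births: 2210 × 0.184 = 407
Band 2: 2042 × 0.952 = 1944
Band 3: 2210 × 0.956 = 2113
Band 4: 10612 × 0.936 = 9933
Band 5: 15350 × 0.953 = 14629
Band 6: 9244 × 0.946 = 8745
Band 7: 10406 × 0.97 + 9322 × 0.48 = 10094 + 4475 = 14569
Net migration: Band 2 − 360 → 1584; Band 7 + 330 → 14899
Population now: 0–14=407, 15–29=1584, 30–44=2113, 45–59=9933, 60–74=14629, 75–89=8745, 90+=14899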